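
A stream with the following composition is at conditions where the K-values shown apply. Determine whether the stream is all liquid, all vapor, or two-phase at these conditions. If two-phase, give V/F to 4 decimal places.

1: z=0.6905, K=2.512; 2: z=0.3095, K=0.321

ΣzᵢKᵢ = 1.8339; Σzᵢ/Kᵢ = 1.2391.
Both exceed 1, so a two-phase solution exists.
Material balance + equilibrium reduce to Σ zᵢ(Kᵢ−1)/(1+ψ(Kᵢ−1)) = 0.
Binary case is linear: z₁(K₁−1)(1+ψ(K₂−1)) + z₂(K₂−1)(1+ψ(K₁−1)) = 0
⇒ ψ = [z₁(K₁−1)+z₂(K₂−1)] / [−(K₁−1)(K₂−1)] = 0.83389/1.02665 = 0.8122

two-phase, V/F = 0.8122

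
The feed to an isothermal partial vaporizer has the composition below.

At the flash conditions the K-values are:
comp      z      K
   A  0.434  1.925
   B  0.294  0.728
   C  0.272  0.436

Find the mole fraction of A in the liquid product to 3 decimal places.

x_A = 0.314

Let ψ = V/F and solve Σ zᵢ(Kᵢ−1)/(1+ψ(Kᵢ−1)) = 0.
Feasibility: ΣzᵢKᵢ = 1.168, Σzᵢ/Kᵢ = 1.253 — both > 1, two phases present.
Newton–Raphson from ψ = 0.49:
  ψ = 0.490: g = -0.0280, g' = -0.370 → ψ = 0.414
Converged at ψ = 0.414.
Compositions from xᵢ = zᵢ/(1+ψ(Kᵢ−1)), yᵢ = Kᵢxᵢ:
  A: x = 0.314, y = 0.604
  B: x = 0.331, y = 0.241
  C: x = 0.355, y = 0.155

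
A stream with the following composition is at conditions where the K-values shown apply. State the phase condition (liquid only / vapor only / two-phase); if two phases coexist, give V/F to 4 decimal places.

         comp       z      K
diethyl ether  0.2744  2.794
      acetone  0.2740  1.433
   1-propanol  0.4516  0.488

two-phase, V/F = 0.5949

ΣzᵢKᵢ = 1.3797; Σzᵢ/Kᵢ = 1.2148.
Both exceed 1, so a two-phase solution exists.
Iterate (Newton) starting at ψ = 0.5:
  ψ = 0.5000: g = 0.04625, g' = -0.4940 → ψ = 0.5936
  ψ = 0.5936: g = 0.00059, g' = -0.4840 → ψ = 0.5949
Converged at ψ = 0.5949.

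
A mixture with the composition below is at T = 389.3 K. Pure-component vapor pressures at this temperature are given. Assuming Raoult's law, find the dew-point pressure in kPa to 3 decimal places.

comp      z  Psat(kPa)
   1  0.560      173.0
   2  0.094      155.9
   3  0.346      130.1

At the dew point ψ → 1, so Σzᵢ/Kᵢ = 1 with Kᵢ = Pᵢˢᵃᵗ/P ⇒ 1/P = Σzᵢ/Pᵢˢᵃᵗ.
1/P = 0.560/173.0 + 0.094/155.9 + 0.346/130.1 = 0.006499 ⇒ P = 153.859 kPa

Pdew = 153.859 kPa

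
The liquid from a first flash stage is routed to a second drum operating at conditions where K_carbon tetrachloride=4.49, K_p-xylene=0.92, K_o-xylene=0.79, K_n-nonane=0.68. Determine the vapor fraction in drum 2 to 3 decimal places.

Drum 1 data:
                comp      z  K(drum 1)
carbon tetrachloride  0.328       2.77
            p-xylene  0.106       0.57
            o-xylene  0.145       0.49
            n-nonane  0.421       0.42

V/F (drum 2) = 0.664

Drum 1:
Rachford–Rice: g(ψ₁) = Σ zᵢ(Kᵢ−1)/(1+ψ₁(Kᵢ−1)) = 0.
Check two-phase: ΣzᵢKᵢ = 1.217 > 1 and Σzᵢ/Kᵢ = 1.603 > 1, so g(0) = 0.217 > 0 and g(1) = -0.603 < 0.
Newton–Raphson from ψ₁ = 0.5:
  ψ₁ = 0.500: g = -0.1933, g' = -0.670 → ψ₁ = 0.212
  ψ₁ = 0.212: g = 0.0111, g' = -0.799 → ψ₁ = 0.225
Converged at ψ₁ = 0.225.
Drum-1 compositions:
  carbon tetrachloride: x = 0.234, y = 0.649
  p-xylene: x = 0.117, y = 0.067
  o-xylene: x = 0.164, y = 0.080
  n-nonane: x = 0.484, y = 0.203
Drum-2 feed = drum-1 liquid: z₂ = (0.2344, 0.1174, 0.1638, 0.4843).
Drum 2:
Let ψ₂ = V/F and solve Σ zᵢ(Kᵢ−1)/(1+ψ₂(Kᵢ−1)) = 0.
Check two-phase: ΣzᵢKᵢ = 1.619 > 1 and Σzᵢ/Kᵢ = 1.099 > 1, so g(0) = 0.619 > 0 and g(1) = -0.099 < 0.
Iterate (Newton) starting at ψ₂ = 0.65:
  ψ₂ = 0.650: g = 0.0049, g' = -0.357 → ψ₂ = 0.664
Converged at ψ₂ = 0.664.
  carbon tetrachloride: x = 0.071, y = 0.317
  p-xylene: x = 0.124, y = 0.114
  o-xylene: x = 0.190, y = 0.150
  n-nonane: x = 0.615, y = 0.418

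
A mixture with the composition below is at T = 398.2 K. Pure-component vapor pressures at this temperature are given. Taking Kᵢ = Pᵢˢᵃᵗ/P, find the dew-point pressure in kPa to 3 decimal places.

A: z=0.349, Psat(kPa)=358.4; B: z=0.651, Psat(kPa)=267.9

Pdew = 293.791 kPa

At the dew point ψ → 1, so Σzᵢ/Kᵢ = 1 with Kᵢ = Pᵢˢᵃᵗ/P ⇒ 1/P = Σzᵢ/Pᵢˢᵃᵗ.
1/P = 0.349/358.4 + 0.651/267.9 = 0.003404 ⇒ P = 293.791 kPa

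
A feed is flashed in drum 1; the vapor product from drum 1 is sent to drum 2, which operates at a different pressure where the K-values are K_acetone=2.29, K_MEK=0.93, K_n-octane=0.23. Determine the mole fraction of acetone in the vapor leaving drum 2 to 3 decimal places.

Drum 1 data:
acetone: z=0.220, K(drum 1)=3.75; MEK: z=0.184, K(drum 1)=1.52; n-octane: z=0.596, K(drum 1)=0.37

Drum 1:
Let ψ₁ = V/F and solve Σ zᵢ(Kᵢ−1)/(1+ψ₁(Kᵢ−1)) = 0.
g(0) = ΣzᵢKᵢ − 1 = 0.325 and g(1) = 1 − Σzᵢ/Kᵢ = -0.791, so a root lies in (0, 1).
Newton iteration, ψ₁⁰ = 0.44:
  ψ₁ = 0.440: g = -0.1679, g' = -0.826 → ψ₁ = 0.237
  ψ₁ = 0.237: g = 0.0102, g' = -0.976 → ψ₁ = 0.247
Converged at ψ₁ = 0.247.
Drum-1 compositions:
  acetone: x = 0.131, y = 0.491
  MEK: x = 0.163, y = 0.248
  n-octane: x = 0.706, y = 0.261
Drum-2 feed = drum-1 vapor: z₂ = (0.4910, 0.2478, 0.2612).
Drum 2:
Let ψ₂ = V/F and solve Σ zᵢ(Kᵢ−1)/(1+ψ₂(Kᵢ−1)) = 0.
Feasibility: ΣzᵢKᵢ = 1.415, Σzᵢ/Kᵢ = 1.617 — both > 1, two phases present.
Iterate (Newton) starting at ψ₂ = 0.45:
  ψ₂ = 0.450: g = 0.0750, g' = -0.691 → ψ₂ = 0.559
  ψ₂ = 0.559: g = -0.0029, g' = -0.754 → ψ₂ = 0.555
Converged at ψ₂ = 0.555.
  acetone: x = 0.286, y = 0.655
  MEK: x = 0.258, y = 0.240
  n-octane: x = 0.456, y = 0.105

y_acetone (drum 2) = 0.655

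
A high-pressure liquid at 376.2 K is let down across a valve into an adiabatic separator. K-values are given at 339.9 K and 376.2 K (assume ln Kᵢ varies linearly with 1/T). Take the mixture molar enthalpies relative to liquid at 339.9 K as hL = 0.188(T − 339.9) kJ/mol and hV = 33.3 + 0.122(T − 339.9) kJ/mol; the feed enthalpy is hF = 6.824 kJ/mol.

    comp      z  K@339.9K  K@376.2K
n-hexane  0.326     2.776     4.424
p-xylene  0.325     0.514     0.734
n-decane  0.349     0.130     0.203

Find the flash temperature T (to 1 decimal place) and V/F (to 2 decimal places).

Adiabatic flash: solve Rachford–Rice at each trial T, then check hF = ψ·hV(T) + (1−ψ)·hL(T).
  T = 339.9 K: K = (2.776, 0.514, 0.130), RR gives ψ = 0.094, H_out = 3.129 kJ/mol
  T = 376.2 K: K = (4.424, 0.734, 0.203), RR gives ψ = 0.372, H_out = 18.311 kJ/mol
  T = 358.0 K: K = (3.544, 0.619, 0.164), RR gives ψ = 0.251, H_out = 11.468 kJ/mol
  T = 348.9 K: K = (3.144, 0.565, 0.146), RR gives ψ = 0.179, H_out = 7.556 kJ/mol
  T = 344.4 K: K = (2.957, 0.539, 0.138), RR gives ψ = 0.139, H_out = 5.429 kJ/mol
  T = 346.6 K: K = (3.048, 0.552, 0.142), RR gives ψ = 0.159, H_out = 6.488 kJ/mol
Linear interpolation between T = 346.6 (H_out = 6.488) and T = 348.9 (H_out = 7.556) on hF = 6.824 gives T ≈ 347.3 K, at which ψ = 0.17.

T = 347.3 K, V/F = 0.17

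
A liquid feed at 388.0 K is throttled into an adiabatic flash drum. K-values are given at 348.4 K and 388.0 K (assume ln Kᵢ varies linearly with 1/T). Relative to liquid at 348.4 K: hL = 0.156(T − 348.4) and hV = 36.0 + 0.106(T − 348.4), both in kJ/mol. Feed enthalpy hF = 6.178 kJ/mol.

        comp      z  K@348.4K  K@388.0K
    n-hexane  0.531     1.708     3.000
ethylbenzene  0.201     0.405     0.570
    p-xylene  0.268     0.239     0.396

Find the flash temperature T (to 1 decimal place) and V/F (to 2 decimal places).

T = 350.5 K, V/F = 0.16

Adiabatic flash: solve Rachford–Rice at each trial T, then check hF = ψ·hV(T) + (1−ψ)·hL(T).
  T = 348.4 K: K = (1.708, 0.405, 0.239), RR gives ψ = 0.106, H_out = 3.832 kJ/mol
  T = 388.0 K: K = (3.000, 0.570, 0.396), RR gives ψ = 0.752, H_out = 31.752 kJ/mol
  T = 368.2 K: K = (2.298, 0.485, 0.312), RR gives ψ = 0.496, H_out = 20.467 kJ/mol
  T = 358.3 K: K = (1.989, 0.444, 0.274), RR gives ψ = 0.335, H_out = 13.451 kJ/mol
  T = 353.4 K: K = (1.847, 0.425, 0.256), RR gives ψ = 0.235, H_out = 9.166 kJ/mol
  T = 350.9 K: K = (1.776, 0.415, 0.248), RR gives ψ = 0.174, H_out = 6.649 kJ/mol
  T = 349.6 K: K = (1.741, 0.410, 0.243), RR gives ψ = 0.140, H_out = 5.226 kJ/mol
Linear interpolation between T = 349.6 (H_out = 5.226) and T = 350.9 (H_out = 6.649) on hF = 6.178 gives T ≈ 350.5 K, at which ψ = 0.16.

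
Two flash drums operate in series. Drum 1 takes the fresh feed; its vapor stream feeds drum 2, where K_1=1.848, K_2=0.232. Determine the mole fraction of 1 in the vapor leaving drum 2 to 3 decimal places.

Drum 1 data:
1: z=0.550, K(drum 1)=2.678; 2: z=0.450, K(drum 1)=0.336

y_1 (drum 2) = 0.878

Drum 1:
Let ψ₁ = V/F and solve Σ zᵢ(Kᵢ−1)/(1+ψ₁(Kᵢ−1)) = 0.
Check two-phase: ΣzᵢKᵢ = 1.624 > 1 and Σzᵢ/Kᵢ = 1.545 > 1, so g(0) = 0.624 > 0 and g(1) = -0.545 < 0.
Binary case is linear: z₁(K₁−1)(1+ψ₁(K₂−1)) + z₂(K₂−1)(1+ψ₁(K₁−1)) = 0
⇒ ψ₁ = [z₁(K₁−1)+z₂(K₂−1)] / [−(K₁−1)(K₂−1)] = 0.6241/1.1142 = 0.560
Drum-1 compositions:
  1: x = 0.284, y = 0.759
  2: x = 0.716, y = 0.241
Drum-2 feed = drum-1 vapor: z₂ = (0.7593, 0.2407).
Drum 2:
Let ψ₂ = V/F and solve Σ zᵢ(Kᵢ−1)/(1+ψ₂(Kᵢ−1)) = 0.
g(0) = ΣzᵢKᵢ − 1 = 0.459 and g(1) = 1 − Σzᵢ/Kᵢ = -0.449, so a root lies in (0, 1).
Newton iteration, ψ₂⁰ = 0.5:
  ψ₂ = 0.500: g = 0.1520, g' = -0.643 → ψ₂ = 0.736
  ψ₂ = 0.736: g = -0.0291, g' = -0.959 → ψ₂ = 0.706
  ψ₂ = 0.706: g = -0.0011, g' = -0.891 → ψ₂ = 0.705
Converged at ψ₂ = 0.705.
  1: x = 0.475, y = 0.878
  2: x = 0.525, y = 0.122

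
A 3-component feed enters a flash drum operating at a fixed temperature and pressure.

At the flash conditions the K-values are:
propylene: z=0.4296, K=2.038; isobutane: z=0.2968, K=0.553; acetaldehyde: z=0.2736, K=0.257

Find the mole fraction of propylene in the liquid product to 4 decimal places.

Material balance + equilibrium reduce to Σ zᵢ(Kᵢ−1)/(1+β(Kᵢ−1)) = 0.
Check two-phase: ΣzᵢKᵢ = 1.1100 > 1 and Σzᵢ/Kᵢ = 1.8121 > 1, so g(0) = 0.1100 > 0 and g(1) = -0.8121 < 0.
Newton–Raphson from β = 0.46:
  β = 0.4600: g = -0.17404, g' = -0.6546 → β = 0.1941
  β = 0.1941: g = -0.01170, g' = -0.5980 → β = 0.1746
Converged at β = 0.1746.
Compositions from xᵢ = zᵢ/(1+β(Kᵢ−1)), yᵢ = Kᵢxᵢ:
  propylene: x = 0.3637, y = 0.7412
  isobutane: x = 0.3219, y = 0.1780
  acetaldehyde: x = 0.3144, y = 0.0808

x_propylene = 0.3637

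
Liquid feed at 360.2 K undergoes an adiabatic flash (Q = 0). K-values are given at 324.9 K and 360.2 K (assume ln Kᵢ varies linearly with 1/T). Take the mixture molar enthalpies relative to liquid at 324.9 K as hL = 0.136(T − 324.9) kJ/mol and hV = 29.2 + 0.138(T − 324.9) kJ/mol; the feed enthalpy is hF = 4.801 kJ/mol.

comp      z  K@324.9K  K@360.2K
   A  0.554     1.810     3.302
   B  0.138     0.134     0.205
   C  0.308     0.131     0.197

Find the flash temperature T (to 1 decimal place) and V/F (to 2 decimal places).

Adiabatic flash: solve Rachford–Rice at each trial T, then check hF = ψ·hV(T) + (1−ψ)·hL(T).
  T = 324.9 K: K = (1.810, 0.134, 0.131), RR gives ψ = 0.088, H_out = 2.557 kJ/mol
  T = 360.2 K: K = (3.302, 0.205, 0.197), RR gives ψ = 0.498, H_out = 19.386 kJ/mol
  T = 342.5 K: K = (2.481, 0.167, 0.162), RR gives ψ = 0.361, H_out = 12.958 kJ/mol
  T = 333.7 K: K = (2.128, 0.150, 0.146), RR gives ψ = 0.254, H_out = 8.629 kJ/mol
  T = 329.3 K: K = (1.965, 0.142, 0.138), RR gives ψ = 0.182, H_out = 5.900 kJ/mol
  T = 327.1 K: K = (1.886, 0.138, 0.135), RR gives ψ = 0.138, H_out = 4.322 kJ/mol
  T = 328.2 K: K = (1.925, 0.140, 0.137), RR gives ψ = 0.160, H_out = 5.132 kJ/mol
  T = 327.6 K: K = (1.904, 0.139, 0.136), RR gives ψ = 0.148, H_out = 4.696 kJ/mol
Linear interpolation between T = 327.6 (H_out = 4.696) and T = 328.2 (H_out = 5.132) on hF = 4.801 gives T ≈ 327.7 K, at which ψ = 0.15.

T = 327.7 K, V/F = 0.15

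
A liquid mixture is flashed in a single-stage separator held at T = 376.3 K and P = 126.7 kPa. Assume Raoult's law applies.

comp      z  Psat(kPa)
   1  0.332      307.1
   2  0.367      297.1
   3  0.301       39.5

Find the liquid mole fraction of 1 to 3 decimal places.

x_1 = 0.155

Raoult's law: Kᵢ = Pᵢˢᵃᵗ/P = Pᵢˢᵃᵗ/126.7.
  K_1 = 307.1/126.7 = 2.42384, K_2 = 297.1/126.7 = 2.34491, K_3 = 39.5/126.7 = 0.31176
Material balance + equilibrium reduce to Σ zᵢ(Kᵢ−1)/(1+V/F(Kᵢ−1)) = 0.
Check two-phase: ΣzᵢKᵢ = 1.759 > 1 and Σzᵢ/Kᵢ = 1.259 > 1, so g(0) = 0.759 > 0 and g(1) = -0.259 < 0.
Iterate (Newton) starting at V/F = 0.5:
  V/F = 0.500: g = 0.2554, g' = -0.798 → V/F = 0.820
  V/F = 0.820: g = -0.0226, g' = -1.044 → V/F = 0.798
Converged at V/F = 0.798.
Compositions from xᵢ = zᵢ/(1+V/F(Kᵢ−1)), yᵢ = Kᵢxᵢ:
  1: x = 0.155, y = 0.377
  2: x = 0.177, y = 0.415
  3: x = 0.668, y = 0.208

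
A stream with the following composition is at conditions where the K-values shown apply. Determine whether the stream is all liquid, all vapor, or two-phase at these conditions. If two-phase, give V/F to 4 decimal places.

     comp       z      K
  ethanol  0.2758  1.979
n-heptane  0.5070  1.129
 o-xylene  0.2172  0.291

two-phase, V/F = 0.5106

ΣzᵢKᵢ = 1.1814; Σzᵢ/Kᵢ = 1.3348.
Both exceed 1, so a two-phase solution exists.
Rachford–Rice: g(ψ) = Σ zᵢ(Kᵢ−1)/(1+ψ(Kᵢ−1)) = 0.
Iterate (Newton) starting at ψ = 0.47:
  ψ = 0.4700: g = 0.01563, g' = -0.3771 → ψ = 0.5114
  ψ = 0.5114: g = -0.00033, g' = -0.3935 → ψ = 0.5106
Converged at ψ = 0.5106.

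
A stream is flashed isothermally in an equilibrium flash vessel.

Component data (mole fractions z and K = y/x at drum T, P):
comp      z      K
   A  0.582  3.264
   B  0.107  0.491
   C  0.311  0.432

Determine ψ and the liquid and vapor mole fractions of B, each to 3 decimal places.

ψ = 0.866, x_B = 0.191, y_B = 0.094

Let ψ = V/F and solve Σ zᵢ(Kᵢ−1)/(1+ψ(Kᵢ−1)) = 0.
Check two-phase: ΣzᵢKᵢ = 2.087 > 1 and Σzᵢ/Kᵢ = 1.116 > 1, so g(0) = 1.087 > 0 and g(1) = -0.116 < 0.
Iterate (Newton) starting at ψ = 0.69:
  ψ = 0.690: g = 0.1398, g' = -0.792 → ψ = 0.867
  ψ = 0.867: g = -0.0005, g' = -0.818 → ψ = 0.866
Converged at ψ = 0.866.
Compositions from xᵢ = zᵢ/(1+ψ(Kᵢ−1)), yᵢ = Kᵢxᵢ:
  A: x = 0.197, y = 0.642
  B: x = 0.191, y = 0.094
  C: x = 0.612, y = 0.264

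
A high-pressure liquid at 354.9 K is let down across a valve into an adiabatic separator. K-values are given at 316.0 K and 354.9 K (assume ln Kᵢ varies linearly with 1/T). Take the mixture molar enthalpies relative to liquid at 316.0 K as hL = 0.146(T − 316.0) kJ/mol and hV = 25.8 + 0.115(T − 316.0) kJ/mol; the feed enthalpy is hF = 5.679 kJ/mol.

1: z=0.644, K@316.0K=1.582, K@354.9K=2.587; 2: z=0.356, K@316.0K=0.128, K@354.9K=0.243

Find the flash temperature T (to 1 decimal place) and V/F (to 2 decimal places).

Adiabatic flash: solve Rachford–Rice at each trial T, then check hF = ψ·hV(T) + (1−ψ)·hL(T).
  T = 316.0 K: K = (1.582, 0.128), RR gives ψ = 0.127, H_out = 3.273 kJ/mol
  T = 354.9 K: K = (2.587, 0.243), RR gives ψ = 0.626, H_out = 21.085 kJ/mol
  T = 335.4 K: K = (2.051, 0.180), RR gives ψ = 0.446, H_out = 14.074 kJ/mol
  T = 325.7 K: K = (1.808, 0.152), RR gives ψ = 0.319, H_out = 9.557 kJ/mol
  T = 320.9 K: K = (1.694, 0.140), RR gives ψ = 0.236, H_out = 6.768 kJ/mol
  T = 318.4 K: K = (1.636, 0.134), RR gives ψ = 0.184, H_out = 5.086 kJ/mol
  T = 319.6 K: K = (1.664, 0.137), RR gives ψ = 0.210, H_out = 5.916 kJ/mol
Linear interpolation between T = 318.4 (H_out = 5.086) and T = 319.6 (H_out = 5.916) on hF = 5.679 gives T ≈ 319.3 K, at which ψ = 0.20.

T = 319.3 K, V/F = 0.20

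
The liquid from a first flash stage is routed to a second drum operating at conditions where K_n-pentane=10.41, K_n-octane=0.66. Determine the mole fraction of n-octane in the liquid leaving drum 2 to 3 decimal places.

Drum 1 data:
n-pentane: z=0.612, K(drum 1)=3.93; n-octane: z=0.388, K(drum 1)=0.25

Drum 1:
Rachford–Rice: g(ψ₁) = Σ zᵢ(Kᵢ−1)/(1+ψ₁(Kᵢ−1)) = 0.
g(0) = ΣzᵢKᵢ − 1 = 1.502 and g(1) = 1 − Σzᵢ/Kᵢ = -0.708, so a root lies in (0, 1).
Binary case is linear: z₁(K₁−1)(1+ψ₁(K₂−1)) + z₂(K₂−1)(1+ψ₁(K₁−1)) = 0
⇒ ψ₁ = [z₁(K₁−1)+z₂(K₂−1)] / [−(K₁−1)(K₂−1)] = 1.5022/2.1975 = 0.684
Drum-1 compositions:
  n-pentane: x = 0.204, y = 0.801
  n-octane: x = 0.796, y = 0.199
Drum-2 feed = drum-1 liquid: z₂ = (0.2038, 0.7962).
Drum 2:
Binary case is linear: z₁(K₁−1)(1+ψ₂(K₂−1)) + z₂(K₂−1)(1+ψ₂(K₁−1)) = 0
⇒ ψ₂ = [z₁(K₁−1)+z₂(K₂−1)] / [−(K₁−1)(K₂−1)] = 1.6471/3.1994 = 0.515
  n-pentane: x = 0.035, y = 0.363
  n-octane: x = 0.965, y = 0.637

x_n-octane (drum 2) = 0.965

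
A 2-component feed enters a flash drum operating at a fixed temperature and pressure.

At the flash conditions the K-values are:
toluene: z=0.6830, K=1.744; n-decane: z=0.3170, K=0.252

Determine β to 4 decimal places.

β = 0.4870

Iterate (Newton) starting at β = 0.5:
  β = 0.5000: g = -0.00841, g' = -0.6534 → β = 0.4871
  β = 0.4871: g = -0.00007, g' = -0.6427 → β = 0.4870
Converged at β = 0.4870.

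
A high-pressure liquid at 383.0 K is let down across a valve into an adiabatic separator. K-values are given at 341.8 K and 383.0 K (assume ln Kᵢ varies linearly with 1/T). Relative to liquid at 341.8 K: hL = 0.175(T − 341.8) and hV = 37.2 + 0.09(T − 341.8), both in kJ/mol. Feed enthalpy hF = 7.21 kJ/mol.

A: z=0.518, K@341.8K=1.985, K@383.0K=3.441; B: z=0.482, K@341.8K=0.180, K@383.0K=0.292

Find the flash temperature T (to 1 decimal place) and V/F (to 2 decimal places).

Adiabatic flash: solve Rachford–Rice at each trial T, then check hF = ψ·hV(T) + (1−ψ)·hL(T).
  T = 341.8 K: K = (1.985, 0.180), RR gives ψ = 0.142, H_out = 5.296 kJ/mol
  T = 383.0 K: K = (3.441, 0.292), RR gives ψ = 0.534, H_out = 25.211 kJ/mol
  T = 362.4 K: K = (2.655, 0.232), RR gives ψ = 0.384, H_out = 17.202 kJ/mol
  T = 352.1 K: K = (2.305, 0.205), RR gives ψ = 0.283, H_out = 12.067 kJ/mol
  T = 347.0 K: K = (2.143, 0.193), RR gives ψ = 0.220, H_out = 8.992 kJ/mol
  T = 344.4 K: K = (2.063, 0.186), RR gives ψ = 0.183, H_out = 7.228 kJ/mol
  T = 343.1 K: K = (2.024, 0.183), RR gives ψ = 0.163, H_out = 6.285 kJ/mol
Linear interpolation between T = 343.1 (H_out = 6.285) and T = 344.4 (H_out = 7.228) on hF = 7.21 gives T ≈ 344.4 K, at which ψ = 0.18.

T = 344.4 K, V/F = 0.18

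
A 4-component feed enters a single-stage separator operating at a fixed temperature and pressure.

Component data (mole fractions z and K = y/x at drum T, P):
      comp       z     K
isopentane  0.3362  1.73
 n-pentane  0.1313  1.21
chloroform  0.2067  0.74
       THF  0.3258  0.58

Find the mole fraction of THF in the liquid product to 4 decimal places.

x_THF = 0.3834

Rachford–Rice: g(β) = Σ zᵢ(Kᵢ−1)/(1+β(Kᵢ−1)) = 0.
Feasibility: ΣzᵢKᵢ = 1.0824, Σzᵢ/Kᵢ = 1.1439 — both > 1, two phases present.
Iterate (Newton) starting at β = 0.61:
  β = 0.6100: g = -0.05359, g' = -0.2139 → β = 0.3595
  β = 0.3595: g = -0.00041, g' = -0.2142 → β = 0.3576
Converged at β = 0.3576.
Compositions from xᵢ = zᵢ/(1+β(Kᵢ−1)), yᵢ = Kᵢxᵢ:
  isopentane: x = 0.2666, y = 0.4612
  n-pentane: x = 0.1221, y = 0.1478
  chloroform: x = 0.2279, y = 0.1686
  THF: x = 0.3834, y = 0.2224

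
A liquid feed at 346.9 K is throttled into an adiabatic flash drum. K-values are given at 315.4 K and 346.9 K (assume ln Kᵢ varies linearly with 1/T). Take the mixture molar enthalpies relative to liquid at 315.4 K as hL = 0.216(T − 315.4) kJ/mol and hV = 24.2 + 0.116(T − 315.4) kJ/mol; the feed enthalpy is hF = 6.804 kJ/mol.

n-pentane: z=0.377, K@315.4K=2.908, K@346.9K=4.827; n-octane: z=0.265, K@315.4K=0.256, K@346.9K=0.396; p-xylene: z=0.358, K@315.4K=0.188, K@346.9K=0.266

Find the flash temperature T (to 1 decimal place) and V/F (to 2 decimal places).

Adiabatic flash: solve Rachford–Rice at each trial T, then check hF = ψ·hV(T) + (1−ψ)·hL(T).
  T = 315.4 K: K = (2.908, 0.256, 0.188), RR gives ψ = 0.155, H_out = 3.746 kJ/mol
  T = 346.9 K: K = (4.827, 0.396, 0.266), RR gives ψ = 0.391, H_out = 15.033 kJ/mol
  T = 331.1 K: K = (3.789, 0.321, 0.225), RR gives ψ = 0.290, H_out = 9.950 kJ/mol
  T = 323.2 K: K = (3.327, 0.287, 0.206), RR gives ψ = 0.229, H_out = 7.038 kJ/mol
  T = 319.3 K: K = (3.113, 0.271, 0.197), RR gives ψ = 0.194, H_out = 5.456 kJ/mol
  T = 321.2 K: K = (3.216, 0.279, 0.201), RR gives ψ = 0.211, H_out = 6.240 kJ/mol
Linear interpolation between T = 321.2 (H_out = 6.240) and T = 323.2 (H_out = 7.038) on hF = 6.804 gives T ≈ 322.6 K, at which ψ = 0.22.

T = 322.6 K, V/F = 0.22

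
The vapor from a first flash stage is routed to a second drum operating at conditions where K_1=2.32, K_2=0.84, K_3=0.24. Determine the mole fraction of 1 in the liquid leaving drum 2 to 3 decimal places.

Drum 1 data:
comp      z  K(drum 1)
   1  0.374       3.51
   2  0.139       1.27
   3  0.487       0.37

x_1 (drum 2) = 0.315

Drum 1:
Rachford–Rice: g(ψ₁) = Σ zᵢ(Kᵢ−1)/(1+ψ₁(Kᵢ−1)) = 0.
Check two-phase: ΣzᵢKᵢ = 1.669 > 1 and Σzᵢ/Kᵢ = 1.532 > 1, so g(0) = 0.669 > 0 and g(1) = -0.532 < 0.
Iterate (Newton) starting at ψ₁ = 0.53:
  ψ₁ = 0.530: g = -0.0249, g' = -0.877 → ψ₁ = 0.502
Converged at ψ₁ = 0.502.
Drum-1 compositions:
  1: x = 0.166, y = 0.581
  2: x = 0.122, y = 0.155
  3: x = 0.712, y = 0.263
Drum-2 feed = drum-1 vapor: z₂ = (0.5811, 0.1555, 0.2635).
Drum 2:
Newton iteration, ψ₂⁰ = 0.64:
  ψ₂ = 0.640: g = -0.0018, g' = -0.879 → ψ₂ = 0.638
Converged at ψ₂ = 0.638.
  1: x = 0.315, y = 0.732
  2: x = 0.173, y = 0.145
  3: x = 0.511, y = 0.123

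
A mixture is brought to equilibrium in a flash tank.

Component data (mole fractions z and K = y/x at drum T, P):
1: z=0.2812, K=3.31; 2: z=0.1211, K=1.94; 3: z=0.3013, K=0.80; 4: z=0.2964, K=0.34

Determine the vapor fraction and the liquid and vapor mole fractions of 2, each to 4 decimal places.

ψ = 0.5296, x_2 = 0.0808, y_2 = 0.1568

Iterate (Newton) starting at ψ = 0.5:
  ψ = 0.5000: g = 0.01993, g' = -0.6751 → ψ = 0.5295
  ψ = 0.5295: g = 0.00006, g' = -0.6715 → ψ = 0.5296
Converged at ψ = 0.5296.
Compositions from xᵢ = zᵢ/(1+ψ(Kᵢ−1)), yᵢ = Kᵢxᵢ:
  1: x = 0.1265, y = 0.4186
  2: x = 0.0808, y = 0.1568
  3: x = 0.3370, y = 0.2696
  4: x = 0.4557, y = 0.1549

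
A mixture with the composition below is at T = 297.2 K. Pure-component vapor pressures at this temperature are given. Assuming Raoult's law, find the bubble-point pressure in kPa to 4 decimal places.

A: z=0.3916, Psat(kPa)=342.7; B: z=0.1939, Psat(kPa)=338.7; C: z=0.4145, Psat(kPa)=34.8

Pbub = 214.2998 kPa

At the bubble point ψ → 0, so ΣzᵢKᵢ = 1 with Kᵢ = Pᵢˢᵃᵗ/P ⇒ P = ΣzᵢPᵢˢᵃᵗ.
P = 0.3916·342.7 + 0.1939·338.7 + 0.4145·34.8 = 214.2998 kPa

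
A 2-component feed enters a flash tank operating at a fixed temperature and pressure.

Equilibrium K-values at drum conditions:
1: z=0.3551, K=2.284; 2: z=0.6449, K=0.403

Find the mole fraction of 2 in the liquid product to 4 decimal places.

x_2 = 0.6826

Iterate (Newton) starting at β = 0.66:
  β = 0.6600: g = -0.38854, g' = -0.7975 → β = 0.1728
  β = 0.1728: g = -0.05612, g' = -0.6779 → β = 0.0900
  β = 0.0900: g = 0.00186, g' = -0.7271 → β = 0.0925
Converged at β = 0.0925.
Compositions from xᵢ = zᵢ/(1+β(Kᵢ−1)), yᵢ = Kᵢxᵢ:
  1: x = 0.3174, y = 0.7249
  2: x = 0.6826, y = 0.2751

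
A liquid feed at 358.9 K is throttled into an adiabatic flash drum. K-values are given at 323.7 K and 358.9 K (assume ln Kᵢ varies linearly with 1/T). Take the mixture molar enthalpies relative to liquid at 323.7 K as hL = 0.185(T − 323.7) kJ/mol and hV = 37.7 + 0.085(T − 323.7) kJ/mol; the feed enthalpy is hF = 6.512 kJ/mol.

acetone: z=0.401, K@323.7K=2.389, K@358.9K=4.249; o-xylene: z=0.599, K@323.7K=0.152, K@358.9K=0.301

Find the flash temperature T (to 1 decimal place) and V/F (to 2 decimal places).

Adiabatic flash: solve Rachford–Rice at each trial T, then check hF = ψ·hV(T) + (1−ψ)·hL(T).
  T = 323.7 K: K = (2.389, 0.152), RR gives ψ = 0.042, H_out = 1.570 kJ/mol
  T = 358.9 K: K = (4.249, 0.301), RR gives ψ = 0.389, H_out = 19.819 kJ/mol
  T = 341.3 K: K = (3.234, 0.218), RR gives ψ = 0.244, H_out = 12.041 kJ/mol
  T = 332.5 K: K = (2.791, 0.183), RR gives ψ = 0.156, H_out = 7.378 kJ/mol
  T = 328.1 K: K = (2.585, 0.167), RR gives ψ = 0.103, H_out = 4.664 kJ/mol
  T = 330.3 K: K = (2.686, 0.175), RR gives ψ = 0.131, H_out = 6.061 kJ/mol
  T = 331.4 K: K = (2.738, 0.179), RR gives ψ = 0.144, H_out = 6.729 kJ/mol
Linear interpolation between T = 330.3 (H_out = 6.061) and T = 331.4 (H_out = 6.729) on hF = 6.512 gives T ≈ 331.0 K, at which ψ = 0.14.

T = 331.0 K, V/F = 0.14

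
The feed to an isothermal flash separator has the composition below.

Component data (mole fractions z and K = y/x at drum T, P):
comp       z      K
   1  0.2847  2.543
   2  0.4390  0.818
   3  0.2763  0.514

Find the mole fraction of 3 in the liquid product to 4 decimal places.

x_3 = 0.3539

Iterate (Newton) starting at ψ = 0.58:
  ψ = 0.5800: g = -0.04449, g' = -0.3335 → ψ = 0.4466
  ψ = 0.4466: g = 0.00161, g' = -0.3613 → ψ = 0.4510
Converged at ψ = 0.4510.
Compositions from xᵢ = zᵢ/(1+ψ(Kᵢ−1)), yᵢ = Kᵢxᵢ:
  1: x = 0.1679, y = 0.4269
  2: x = 0.4783, y = 0.3912
  3: x = 0.3539, y = 0.1819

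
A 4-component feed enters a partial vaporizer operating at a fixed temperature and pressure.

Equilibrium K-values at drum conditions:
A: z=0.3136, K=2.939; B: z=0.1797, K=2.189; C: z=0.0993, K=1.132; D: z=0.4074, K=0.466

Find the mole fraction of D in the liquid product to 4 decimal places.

Let ψ = V/F and solve Σ zᵢ(Kᵢ−1)/(1+ψ(Kᵢ−1)) = 0.
Feasibility: ΣzᵢKᵢ = 1.6173, Σzᵢ/Kᵢ = 1.1508 — both > 1, two phases present.
Newton iteration, ψ⁰ = 0.42:
  ψ = 0.4200: g = 0.20961, g' = -0.6658 → ψ = 0.7348
  ψ = 0.7348: g = 0.01870, g' = -0.5890 → ψ = 0.7666
  ψ = 0.7666: g = -0.00008, g' = -0.5947 → ψ = 0.7664
Converged at ψ = 0.7664.
Compositions from xᵢ = zᵢ/(1+ψ(Kᵢ−1)), yᵢ = Kᵢxᵢ:
  A: x = 0.1261, y = 0.3707
  B: x = 0.0940, y = 0.2058
  C: x = 0.0902, y = 0.1021
  D: x = 0.6897, y = 0.3214

x_D = 0.6897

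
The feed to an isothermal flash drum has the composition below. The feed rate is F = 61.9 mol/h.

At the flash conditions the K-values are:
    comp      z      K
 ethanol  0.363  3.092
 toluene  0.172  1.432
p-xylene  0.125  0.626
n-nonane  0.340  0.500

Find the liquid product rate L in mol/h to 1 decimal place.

L = 13.7 mol/h

Let ψ = V/F and solve Σ zᵢ(Kᵢ−1)/(1+ψ(Kᵢ−1)) = 0.
Check two-phase: ΣzᵢKᵢ = 1.617 > 1 and Σzᵢ/Kᵢ = 1.117 > 1, so g(0) = 0.617 > 0 and g(1) = -0.117 < 0.
Newton–Raphson from ψ = 0.5:
  ψ = 0.500: g = 0.1481, g' = -0.579 → ψ = 0.756
  ψ = 0.756: g = 0.0117, g' = -0.510 → ψ = 0.779
Converged at ψ = 0.779.
Then V = ψ·F = 0.7789·61.9 = 48.2 mol/h and L = F − V = 13.7 mol/h.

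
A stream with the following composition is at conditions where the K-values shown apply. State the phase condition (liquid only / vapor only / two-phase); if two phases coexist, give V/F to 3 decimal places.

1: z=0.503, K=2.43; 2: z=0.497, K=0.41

ΣzᵢKᵢ = 1.426; Σzᵢ/Kᵢ = 1.419.
Both exceed 1, so a two-phase solution exists.
Binary case is linear: z₁(K₁−1)(1+ψ(K₂−1)) + z₂(K₂−1)(1+ψ(K₁−1)) = 0
⇒ ψ = [z₁(K₁−1)+z₂(K₂−1)] / [−(K₁−1)(K₂−1)] = 0.4261/0.8437 = 0.505

two-phase, V/F = 0.505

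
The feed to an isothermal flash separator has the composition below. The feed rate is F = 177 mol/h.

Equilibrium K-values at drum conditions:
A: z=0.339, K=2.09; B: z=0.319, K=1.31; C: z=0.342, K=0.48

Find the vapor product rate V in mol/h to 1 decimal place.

Material balance + equilibrium reduce to Σ zᵢ(Kᵢ−1)/(1+β(Kᵢ−1)) = 0.
g(0) = ΣzᵢKᵢ − 1 = 0.291 and g(1) = 1 − Σzᵢ/Kᵢ = -0.118, so a root lies in (0, 1).
Newton iteration, β⁰ = 0.5:
  β = 0.500: g = 0.0845, g' = -0.361 → β = 0.734
  β = 0.734: g = -0.0019, g' = -0.387 → β = 0.729
Converged at β = 0.729.
Then V = β·F = 0.7294·177 = 129.1 mol/h and L = F − V = 47.9 mol/h.

V = 129.1 mol/h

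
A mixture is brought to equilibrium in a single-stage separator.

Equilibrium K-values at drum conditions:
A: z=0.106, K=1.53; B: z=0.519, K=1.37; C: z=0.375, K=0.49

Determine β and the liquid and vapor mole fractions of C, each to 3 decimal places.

Newton–Raphson from β = 0.5:
  β = 0.500: g = -0.0502, g' = -0.245 → β = 0.295
  β = 0.295: g = -0.0034, g' = -0.215 → β = 0.279
Converged at β = 0.279.
Compositions from xᵢ = zᵢ/(1+β(Kᵢ−1)), yᵢ = Kᵢxᵢ:
  A: x = 0.092, y = 0.141
  B: x = 0.470, y = 0.644
  C: x = 0.437, y = 0.214

β = 0.279, x_C = 0.437, y_C = 0.214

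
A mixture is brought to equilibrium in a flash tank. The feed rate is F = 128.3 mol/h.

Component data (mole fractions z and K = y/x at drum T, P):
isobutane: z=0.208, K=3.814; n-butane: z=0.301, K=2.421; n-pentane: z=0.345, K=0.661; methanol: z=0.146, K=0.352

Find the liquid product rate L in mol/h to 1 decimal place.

Rachford–Rice: g(ψ) = Σ zᵢ(Kᵢ−1)/(1+ψ(Kᵢ−1)) = 0.
Feasibility: ΣzᵢKᵢ = 1.801, Σzᵢ/Kᵢ = 1.116 — both > 1, two phases present.
Newton–Raphson from ψ = 0.64:
  ψ = 0.640: g = 0.1220, g' = -0.620 → ψ = 0.837
Converged at ψ = 0.837.
Then V = ψ·F = 0.8367·128.3 = 107.3 mol/h and L = F − V = 21.0 mol/h.

L = 21.0 mol/h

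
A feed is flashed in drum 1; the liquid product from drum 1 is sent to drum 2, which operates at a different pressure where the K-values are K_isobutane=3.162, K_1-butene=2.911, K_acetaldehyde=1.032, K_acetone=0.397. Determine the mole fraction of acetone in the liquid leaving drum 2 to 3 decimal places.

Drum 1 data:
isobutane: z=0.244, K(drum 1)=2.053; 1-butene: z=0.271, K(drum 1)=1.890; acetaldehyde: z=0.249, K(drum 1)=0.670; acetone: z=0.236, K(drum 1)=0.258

x_acetone (drum 2) = 0.555

Drum 1:
Newton–Raphson from ψ₁ = 0.4:
  ψ₁ = 0.400: g = 0.0150, g' = -0.549 → ψ₁ = 0.427
Converged at ψ₁ = 0.427.
Drum-1 compositions:
  isobutane: x = 0.168, y = 0.346
  1-butene: x = 0.196, y = 0.371
  acetaldehyde: x = 0.290, y = 0.194
  acetone: x = 0.345, y = 0.089
Drum-2 feed = drum-1 liquid: z₂ = (0.1683, 0.1964, 0.2898, 0.3455).
Drum 2:
Rachford–Rice: g(ψ₂) = Σ zᵢ(Kᵢ−1)/(1+ψ₂(Kᵢ−1)) = 0.
g(0) = ΣzᵢKᵢ − 1 = 0.540 and g(1) = 1 − Σzᵢ/Kᵢ = -0.272, so a root lies in (0, 1).
Newton iteration, ψ₂⁰ = 0.5:
  ψ₂ = 0.500: g = 0.0776, g' = -0.627 → ψ₂ = 0.624
  ψ₂ = 0.624: g = 0.0013, g' = -0.615 → ψ₂ = 0.626
Converged at ψ₂ = 0.626.
  isobutane: x = 0.072, y = 0.226
  1-butene: x = 0.089, y = 0.260
  acetaldehyde: x = 0.284, y = 0.293
  acetone: x = 0.555, y = 0.220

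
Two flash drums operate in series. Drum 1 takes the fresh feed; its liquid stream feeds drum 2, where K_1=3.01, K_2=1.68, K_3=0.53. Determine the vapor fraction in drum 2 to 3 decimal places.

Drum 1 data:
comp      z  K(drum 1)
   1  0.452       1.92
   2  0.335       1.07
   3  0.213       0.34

Drum 1:
Material balance + equilibrium reduce to Σ zᵢ(Kᵢ−1)/(1+ψ₁(Kᵢ−1)) = 0.
Feasibility: ΣzᵢKᵢ = 1.299, Σzᵢ/Kᵢ = 1.175 — both > 1, two phases present.
Newton–Raphson from ψ₁ = 0.5:
  ψ₁ = 0.500: g = 0.0977, g' = -0.388 → ψ₁ = 0.752
  ψ₁ = 0.752: g = -0.0110, g' = -0.501 → ψ₁ = 0.730
Converged at ψ₁ = 0.730.
Drum-1 compositions:
  1: x = 0.270, y = 0.519
  2: x = 0.319, y = 0.341
  3: x = 0.411, y = 0.140
Drum-2 feed = drum-1 liquid: z₂ = (0.2705, 0.3187, 0.4108).
Drum 2:
Iterate (Newton) starting at ψ₂ = 0.65:
  ψ₂ = 0.650: g = 0.1080, g' = -0.464 → ψ₂ = 0.883
  ψ₂ = 0.883: g = 0.0015, g' = -0.465 → ψ₂ = 0.886
Converged at ψ₂ = 0.886.
  1: x = 0.097, y = 0.293
  2: x = 0.199, y = 0.334
  3: x = 0.704, y = 0.373

V/F (drum 2) = 0.886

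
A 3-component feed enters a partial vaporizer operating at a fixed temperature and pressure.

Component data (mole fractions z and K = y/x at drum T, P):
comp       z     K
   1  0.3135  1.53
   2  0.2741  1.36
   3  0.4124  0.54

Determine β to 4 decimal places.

β = 0.3578

Material balance + equilibrium reduce to Σ zᵢ(Kᵢ−1)/(1+β(Kᵢ−1)) = 0.
g(0) = ΣzᵢKᵢ − 1 = 0.0751 and g(1) = 1 − Σzᵢ/Kᵢ = -0.1701, so a root lies in (0, 1).
Newton iteration, β⁰ = 0.5:
  β = 0.5000: g = -0.03140, g' = -0.2277 → β = 0.3621
  β = 0.3621: g = -0.00092, g' = -0.2154 → β = 0.3578
Converged at β = 0.3578.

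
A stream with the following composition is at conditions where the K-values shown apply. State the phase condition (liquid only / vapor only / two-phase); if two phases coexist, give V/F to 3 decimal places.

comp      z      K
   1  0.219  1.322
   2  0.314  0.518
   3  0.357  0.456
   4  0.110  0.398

liquid only

ΣzᵢKᵢ = 0.659; Σzᵢ/Kᵢ = 1.831.
Since ΣzᵢKᵢ < 1 the mixture is below its bubble point — single liquid phase.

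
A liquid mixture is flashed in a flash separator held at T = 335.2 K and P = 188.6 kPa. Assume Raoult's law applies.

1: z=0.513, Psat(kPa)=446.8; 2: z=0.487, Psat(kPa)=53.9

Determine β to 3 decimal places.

β = 0.363

Raoult's law: Kᵢ = Pᵢˢᵃᵗ/P = Pᵢˢᵃᵗ/188.6.
  K_1 = 446.8/188.6 = 2.36903, K_2 = 53.9/188.6 = 0.28579
Let β = V/F and solve Σ zᵢ(Kᵢ−1)/(1+β(Kᵢ−1)) = 0.
Feasibility: ΣzᵢKᵢ = 1.354, Σzᵢ/Kᵢ = 1.921 — both > 1, two phases present.
Iterate (Newton) starting at β = 0.5:
  β = 0.500: g = -0.1241, g' = -0.940 → β = 0.368
  β = 0.368: g = -0.0048, g' = -0.882 → β = 0.363
Converged at β = 0.363.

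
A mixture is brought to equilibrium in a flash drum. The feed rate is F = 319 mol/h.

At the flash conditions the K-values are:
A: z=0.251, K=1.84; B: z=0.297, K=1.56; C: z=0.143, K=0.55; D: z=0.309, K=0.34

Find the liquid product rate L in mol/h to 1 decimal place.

Material balance + equilibrium reduce to Σ zᵢ(Kᵢ−1)/(1+β(Kᵢ−1)) = 0.
Feasibility: ΣzᵢKᵢ = 1.109, Σzᵢ/Kᵢ = 1.496 — both > 1, two phases present.
Newton–Raphson from β = 0.54:
  β = 0.540: g = -0.1291, g' = -0.514 → β = 0.289
  β = 0.289: g = -0.0131, g' = -0.427 → β = 0.258
Converged at β = 0.258.
Then V = β·F = 0.2580·319 = 82.3 mol/h and L = F − V = 236.7 mol/h.

L = 236.7 mol/h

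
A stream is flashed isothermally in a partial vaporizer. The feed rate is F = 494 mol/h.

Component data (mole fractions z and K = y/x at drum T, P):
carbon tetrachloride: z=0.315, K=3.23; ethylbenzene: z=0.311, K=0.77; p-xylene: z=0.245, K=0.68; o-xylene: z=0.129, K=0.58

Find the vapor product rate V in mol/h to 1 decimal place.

Rachford–Rice: g(V/F) = Σ zᵢ(Kᵢ−1)/(1+V/F(Kᵢ−1)) = 0.
Check two-phase: ΣzᵢKᵢ = 1.498 > 1 and Σzᵢ/Kᵢ = 1.084 > 1, so g(0) = 0.498 > 0 and g(1) = -0.084 < 0.
Iterate (Newton) starting at V/F = 0.5:
  V/F = 0.500: g = 0.0894, g' = -0.443 → V/F = 0.702
  V/F = 0.702: g = 0.0107, g' = -0.349 → V/F = 0.732
  V/F = 0.732: g = 0.0001, g' = -0.340 → V/F = 0.733
Converged at V/F = 0.733.
Then V = V/F·F = 0.7327·494 = 361.9 mol/h and L = F − V = 132.1 mol/h.

V = 361.9 mol/h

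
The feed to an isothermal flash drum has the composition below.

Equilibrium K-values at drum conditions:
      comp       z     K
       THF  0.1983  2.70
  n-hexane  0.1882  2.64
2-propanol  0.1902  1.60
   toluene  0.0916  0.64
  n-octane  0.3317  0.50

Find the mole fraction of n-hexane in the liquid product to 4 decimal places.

Rachford–Rice: g(ψ) = Σ zᵢ(Kᵢ−1)/(1+ψ(Kᵢ−1)) = 0.
g(0) = ΣzᵢKᵢ − 1 = 0.5611 and g(1) = 1 − Σzᵢ/Kᵢ = -0.0701, so a root lies in (0, 1).
Iterate (Newton) starting at ψ = 0.43:
  ψ = 0.4300: g = 0.21618, g' = -0.5598 → ψ = 0.8162
  ψ = 0.8162: g = 0.02290, g' = -0.4844 → ψ = 0.8634
  ψ = 0.8634: g = -0.00017, g' = -0.4923 → ψ = 0.8631
Converged at ψ = 0.8631.
Compositions from xᵢ = zᵢ/(1+ψ(Kᵢ−1)), yᵢ = Kᵢxᵢ:
  THF: x = 0.0804, y = 0.2170
  n-hexane: x = 0.0779, y = 0.2057
  2-propanol: x = 0.1253, y = 0.2005
  toluene: x = 0.1329, y = 0.0851
  n-octane: x = 0.5835, y = 0.2918

x_n-hexane = 0.0779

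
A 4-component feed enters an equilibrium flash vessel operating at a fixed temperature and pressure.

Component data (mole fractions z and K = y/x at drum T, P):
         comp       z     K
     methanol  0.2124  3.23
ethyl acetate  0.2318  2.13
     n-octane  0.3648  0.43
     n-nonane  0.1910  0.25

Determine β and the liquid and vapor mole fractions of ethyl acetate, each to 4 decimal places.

Material balance + equilibrium reduce to Σ zᵢ(Kᵢ−1)/(1+β(Kᵢ−1)) = 0.
Check two-phase: ΣzᵢKᵢ = 1.3844 > 1 and Σzᵢ/Kᵢ = 1.7870 > 1, so g(0) = 0.3844 > 0 and g(1) = -0.7870 < 0.
Newton–Raphson from β = 0.63:
  β = 0.6300: g = -0.24605, g' = -0.9583 → β = 0.3732
  β = 0.3732: g = -0.02034, g' = -0.8595 → β = 0.3496
  β = 0.3496: g = 0.00009, g' = -0.8678 → β = 0.3497
Converged at β = 0.3497.
Compositions from xᵢ = zᵢ/(1+β(Kᵢ−1)), yᵢ = Kᵢxᵢ:
  methanol: x = 0.1193, y = 0.3855
  ethyl acetate: x = 0.1661, y = 0.3539
  n-octane: x = 0.4556, y = 0.1959
  n-nonane: x = 0.2589, y = 0.0647

β = 0.3497, x_ethyl acetate = 0.1661, y_ethyl acetate = 0.3539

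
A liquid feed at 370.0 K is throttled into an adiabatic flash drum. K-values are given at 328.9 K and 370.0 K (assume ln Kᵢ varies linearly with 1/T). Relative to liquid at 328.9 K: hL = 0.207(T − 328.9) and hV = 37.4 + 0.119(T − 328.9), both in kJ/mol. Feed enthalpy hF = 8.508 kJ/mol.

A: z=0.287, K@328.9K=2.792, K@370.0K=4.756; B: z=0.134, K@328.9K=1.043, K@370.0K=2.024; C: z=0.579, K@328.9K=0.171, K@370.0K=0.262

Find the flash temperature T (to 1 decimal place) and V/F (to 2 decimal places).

T = 342.1 K, V/F = 0.16

Adiabatic flash: solve Rachford–Rice at each trial T, then check hF = ψ·hV(T) + (1−ψ)·hL(T).
  T = 328.9 K: K = (2.792, 1.043, 0.171), RR gives ψ = 0.031, H_out = 1.170 kJ/mol
  T = 370.0 K: K = (4.756, 2.024, 0.262), RR gives ψ = 0.343, H_out = 20.107 kJ/mol
  T = 349.4 K: K = (3.699, 1.480, 0.214), RR gives ψ = 0.216, H_out = 11.925 kJ/mol
  T = 339.1 K: K = (3.225, 1.248, 0.192), RR gives ψ = 0.134, H_out = 6.987 kJ/mol
  T = 344.2 K: K = (3.455, 1.360, 0.203), RR gives ψ = 0.176, H_out = 9.526 kJ/mol
  T = 341.6 K: K = (3.337, 1.302, 0.197), RR gives ψ = 0.155, H_out = 8.257 kJ/mol
  T = 342.9 K: K = (3.396, 1.331, 0.200), RR gives ψ = 0.166, H_out = 8.898 kJ/mol
Linear interpolation between T = 341.6 (H_out = 8.257) and T = 342.9 (H_out = 8.898) on hF = 8.508 gives T ≈ 342.1 K, at which ψ = 0.16.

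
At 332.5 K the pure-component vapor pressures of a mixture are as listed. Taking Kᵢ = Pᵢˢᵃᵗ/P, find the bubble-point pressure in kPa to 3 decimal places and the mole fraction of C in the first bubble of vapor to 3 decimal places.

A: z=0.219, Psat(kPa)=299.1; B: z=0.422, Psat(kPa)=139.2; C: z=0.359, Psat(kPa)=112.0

At the bubble point ψ → 0, so ΣzᵢKᵢ = 1 with Kᵢ = Pᵢˢᵃᵗ/P ⇒ P = ΣzᵢPᵢˢᵃᵗ.
P = 0.219·299.1 + 0.422·139.2 + 0.359·112.0 = 164.453 kPa
yᵢ = zᵢPᵢˢᵃᵗ/P ⇒ y_C = 0.359·112.0/164.453 = 0.244

Pbub = 164.453 kPa, y_C = 0.244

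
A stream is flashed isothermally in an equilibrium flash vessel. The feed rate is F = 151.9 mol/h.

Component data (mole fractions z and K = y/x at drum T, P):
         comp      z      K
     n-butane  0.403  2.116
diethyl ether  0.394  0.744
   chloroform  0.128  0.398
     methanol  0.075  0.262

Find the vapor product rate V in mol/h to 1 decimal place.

Material balance + equilibrium reduce to Σ zᵢ(Kᵢ−1)/(1+ψ(Kᵢ−1)) = 0.
g(0) = ΣzᵢKᵢ − 1 = 0.216 and g(1) = 1 − Σzᵢ/Kᵢ = -0.328, so a root lies in (0, 1).
Iterate (Newton) starting at ψ = 0.5:
  ψ = 0.500: g = -0.0250, g' = -0.438 → ψ = 0.443
Converged at ψ = 0.443.
Then V = ψ·F = 0.4427·151.9 = 67.2 mol/h and L = F − V = 84.7 mol/h.

V = 67.2 mol/h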